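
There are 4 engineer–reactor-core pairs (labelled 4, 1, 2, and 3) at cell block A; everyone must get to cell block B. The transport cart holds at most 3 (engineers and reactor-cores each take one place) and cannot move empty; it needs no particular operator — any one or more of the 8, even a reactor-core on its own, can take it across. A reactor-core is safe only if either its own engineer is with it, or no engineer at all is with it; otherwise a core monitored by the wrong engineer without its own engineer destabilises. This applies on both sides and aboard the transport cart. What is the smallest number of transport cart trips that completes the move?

Counting alone: each trip to cell block B takes at most 3 across and each return brings at least 1 back, so after t trips out (and t−1 returns) at most 3t − (t−1) of the 8 are across; that first reaches 8 at t = 4, so at least 7 crossings are needed.
The safety rule pushes this higher. Following every safe sequence of crossings, the most of the 8 that can be at cell block B as the transport cart arrives there on crossing 7 is 7 — never all 8.
So no plan with fewer than 9 crossings exists, and this one achieves 9:
1. engineer 4 and reactor-core 4 cross → cell block B.
2. engineer 4 crosses ← cell block A.
3. engineer 1, engineer 4, and reactor-core 1 cross → cell block B.
4. engineer 4 and reactor-core 4 cross ← cell block A.
5. engineer 2, engineer 3, and engineer 4 cross → cell block B.
6. reactor-core 1 crosses ← cell block A.
7. reactor-core 1 and reactor-core 4 cross → cell block B.
8. reactor-core 4 crosses ← cell block A.
9. reactor-core 2, reactor-core 3, and reactor-core 4 cross → cell block B.

9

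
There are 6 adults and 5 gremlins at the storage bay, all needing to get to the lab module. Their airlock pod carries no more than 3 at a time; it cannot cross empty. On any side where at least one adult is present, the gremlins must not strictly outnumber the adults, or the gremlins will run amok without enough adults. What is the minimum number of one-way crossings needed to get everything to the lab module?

9

Counting alone: each trip to the lab module takes at most 3 across and each return brings at least 1 back, so after t trips out (and t−1 returns) at most 3t − (t−1) of the 11 are across; that first reaches 11 at t = 5, so at least 9 crossings are needed.
The plan below uses exactly 9 crossings, so it is optimal:
1. 3 gremlins → the lab module.  (the storage bay: 6A 2G; the lab module: 0A 3G)
2. 1 gremlin ← the storage bay.  (the storage bay: 6A 3G; the lab module: 0A 2G)
3. 3 adults → the lab module.  (the storage bay: 3A 3G; the lab module: 3A 2G)
4. 1 adult ← the storage bay.  (the storage bay: 4A 3G; the lab module: 2A 2G)
5. 2 adults and 1 gremlin → the lab module.  (the storage bay: 2A 2G; the lab module: 4A 3G)
6. 1 adult ← the storage bay.  (the storage bay: 3A 2G; the lab module: 3A 3G)
7. 2 adults and 1 gremlin → the lab module.  (the storage bay: 1A 1G; the lab module: 5A 4G)
8. 1 adult ← the storage bay.  (the storage bay: 2A 1G; the lab module: 4A 4G)
9. 2 adults and 1 gremlin → the lab module.  (the storage bay: 0A 0G; the lab module: 6A 5G)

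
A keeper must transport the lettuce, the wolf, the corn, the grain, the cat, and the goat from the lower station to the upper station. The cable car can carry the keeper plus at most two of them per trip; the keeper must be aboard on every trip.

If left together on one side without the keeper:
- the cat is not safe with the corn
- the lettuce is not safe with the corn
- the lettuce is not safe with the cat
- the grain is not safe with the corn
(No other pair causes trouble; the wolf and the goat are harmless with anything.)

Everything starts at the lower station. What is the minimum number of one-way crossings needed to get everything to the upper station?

Counting alone: the keeper can take at most 2 across per trip to the upper station, so moving all 6 needs at least 3 loaded trips out, with a return between consecutive ones — at least 5 crossings.
The safety rule pushes this higher. Following every safe sequence of crossings, the most of the 6 that can be at the upper station as the cable car arrives there on crossings 5, 7 is 4, 5 respectively — never all 6.
So no plan with fewer than 9 crossings exists, and this one achieves 9:
1. Keeper goes to the upper station with the corn and the lettuce.
2. Keeper goes back to the lower station with the lettuce.
3. Keeper goes to the upper station with the lettuce and the wolf.
4. Keeper goes back to the lower station with the lettuce.
5. Keeper goes to the upper station with the grain and the lettuce.
6. Keeper goes back to the lower station with the corn.
7. Keeper goes to the upper station with the corn and the goat.
8. Keeper goes back to the lower station with the corn.
9. Keeper goes to the upper station with the cat and the corn.

9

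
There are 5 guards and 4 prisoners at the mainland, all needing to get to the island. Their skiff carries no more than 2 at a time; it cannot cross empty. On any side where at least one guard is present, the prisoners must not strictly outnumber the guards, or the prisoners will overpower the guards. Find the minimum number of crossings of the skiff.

Counting alone: each trip to the island takes at most 2 across and each return brings at least 1 back, so after t trips out (and t−1 returns) at most 2t − (t−1) of the 9 are across; that first reaches 9 at t = 8, so at least 15 crossings are needed.
The plan below uses exactly 15 crossings, so it is optimal:
1. 2 prisoners → the island.  (the mainland: 5G 2P; the island: 0G 2P)
2. 1 prisoner ← the mainland.  (the mainland: 5G 3P; the island: 0G 1P)
3. 2 prisoners → the island.  (the mainland: 5G 1P; the island: 0G 3P)
4. 1 prisoner ← the mainland.  (the mainland: 5G 2P; the island: 0G 2P)
5. 2 guards → the island.  (the mainland: 3G 2P; the island: 2G 2P)
6. 1 prisoner ← the mainland.  (the mainland: 3G 3P; the island: 2G 1P)
7. 1 guard and 1 prisoner → the island.  (the mainland: 2G 2P; the island: 3G 2P)
8. 1 guard ← the mainland.  (the mainland: 3G 2P; the island: 2G 2P)
9. 1 guard and 1 prisoner → the island.  (the mainland: 2G 1P; the island: 3G 3P)
10. 1 prisoner ← the mainland.  (the mainland: 2G 2P; the island: 3G 2P)
11. 1 guard and 1 prisoner → the island.  (the mainland: 1G 1P; the island: 4G 3P)
12. 1 guard ← the mainland.  (the mainland: 2G 1P; the island: 3G 3P)
13. 1 guard and 1 prisoner → the island.  (the mainland: 1G 0P; the island: 4G 4P)
14. 1 prisoner ← the mainland.  (the mainland: 1G 1P; the island: 4G 3P)
15. 1 guard and 1 prisoner → the island.  (the mainland: 0G 0P; the island: 5G 4P)

15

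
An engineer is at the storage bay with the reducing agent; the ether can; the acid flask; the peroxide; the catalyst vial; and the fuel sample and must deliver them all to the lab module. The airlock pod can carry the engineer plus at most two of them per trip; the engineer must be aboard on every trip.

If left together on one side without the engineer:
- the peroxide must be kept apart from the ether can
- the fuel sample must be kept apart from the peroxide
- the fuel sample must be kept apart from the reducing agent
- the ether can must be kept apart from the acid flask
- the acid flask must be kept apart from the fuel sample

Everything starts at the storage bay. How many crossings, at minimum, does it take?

Counting alone: the engineer can take at most 2 across per trip to the lab module, so moving all 6 needs at least 3 loaded trips out, with a return between consecutive ones — at least 5 crossings.
The safety rule pushes this higher. Following every safe sequence of crossings, the most of the 6 that can be at the lab module as the airlock pod arrives there on crossing 5 is 5 — never all 6.
So no plan with fewer than 7 crossings exists, and this one achieves 7:
1. Engineer goes to the lab module with the ether can and the fuel sample.
2. Engineer goes back to the storage bay alone.
3. Engineer goes to the lab module with the acid flask and the reducing agent.
4. Engineer goes back to the storage bay with the ether can and the fuel sample.
5. Engineer goes to the lab module with the catalyst vial and the peroxide.
6. Engineer goes back to the storage bay alone.
7. Engineer goes to the lab module with the ether can and the fuel sample.

7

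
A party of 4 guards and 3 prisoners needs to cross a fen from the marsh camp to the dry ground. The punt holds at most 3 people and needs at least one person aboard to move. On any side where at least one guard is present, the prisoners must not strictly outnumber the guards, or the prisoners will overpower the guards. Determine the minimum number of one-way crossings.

Counting alone: each trip to the dry ground takes at most 3 across and each return brings at least 1 back, so after t trips out (and t−1 returns) at most 3t − (t−1) of the 7 are across; that first reaches 7 at t = 3, so at least 5 crossings are needed.
The plan below uses exactly 5 crossings, so it is optimal:
1. 3 prisoners → the dry ground.  (the marsh camp: 4G 0P; the dry ground: 0G 3P)
2. 1 prisoner ← the marsh camp.  (the marsh camp: 4G 1P; the dry ground: 0G 2P)
3. 3 guards → the dry ground.  (the marsh camp: 1G 1P; the dry ground: 3G 2P)
4. 1 guard ← the marsh camp.  (the marsh camp: 2G 1P; the dry ground: 2G 2P)
5. 2 guards and 1 prisoner → the dry ground.  (the marsh camp: 0G 0P; the dry ground: 4G 3P)

5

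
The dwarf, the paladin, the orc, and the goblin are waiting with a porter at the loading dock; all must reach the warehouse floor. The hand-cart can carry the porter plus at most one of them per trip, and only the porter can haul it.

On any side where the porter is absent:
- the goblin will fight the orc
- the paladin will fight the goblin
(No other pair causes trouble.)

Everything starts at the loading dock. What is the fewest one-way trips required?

Counting alone: the porter can take at most 1 across per trip to the warehouse floor, so moving all 4 needs at least 4 loaded trips out, with a return between consecutive ones — at least 7 crossings.
The safety rule pushes this higher. Following every safe sequence of crossings, the most of the 4 that can be at the warehouse floor as the hand-cart arrives there on crossing 7 is 3 — never all 4.
So no plan with fewer than 9 crossings exists, and this one achieves 9:
1. Porter goes to the warehouse floor with the goblin.  [the loading dock: the dwarf, the orc, the paladin | the warehouse floor: the goblin]
2. Porter goes back to the loading dock alone.  [the loading dock: the dwarf, the orc, the paladin | the warehouse floor: the goblin]
3. Porter goes to the warehouse floor with the dwarf.  [the loading dock: the orc, the paladin | the warehouse floor: the dwarf, the goblin]
4. Porter goes back to the loading dock alone.  [the loading dock: the orc, the paladin | the warehouse floor: the dwarf, the goblin]
5. Porter goes to the warehouse floor with the paladin.  [the loading dock: the orc | the warehouse floor: the dwarf, the goblin, the paladin]
6. Porter goes back to the loading dock with the goblin.  [the loading dock: the goblin, the orc | the warehouse floor: the dwarf, the paladin]
7. Porter goes to the warehouse floor with the orc.  [the loading dock: the goblin | the warehouse floor: the dwarf, the orc, the paladin]
8. Porter goes back to the loading dock alone.  [the loading dock: the goblin | the warehouse floor: the dwarf, the orc, the paladin]
9. Porter goes to the warehouse floor with the goblin.  [the loading dock: — | the warehouse floor: the dwarf, the goblin, the orc, the paladin]

9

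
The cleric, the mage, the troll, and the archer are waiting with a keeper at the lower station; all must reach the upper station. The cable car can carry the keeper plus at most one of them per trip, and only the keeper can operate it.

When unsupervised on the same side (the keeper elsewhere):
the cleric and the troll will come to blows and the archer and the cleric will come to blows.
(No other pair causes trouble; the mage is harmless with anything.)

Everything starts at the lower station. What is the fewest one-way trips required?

9

Counting alone: the keeper can take at most 1 across per trip to the upper station, so moving all 4 needs at least 4 loaded trips out, with a return between consecutive ones — at least 7 crossings.
The safety rule pushes this higher. Following every safe sequence of crossings, the most of the 4 that can be at the upper station as the cable car arrives there on crossing 7 is 3 — never all 4.
So no plan with fewer than 9 crossings exists, and this one achieves 9:
1. Keeper goes to the upper station with the cleric.
2. Keeper goes back to the lower station alone.
3. Keeper goes to the upper station with the mage.
4. Keeper goes back to the lower station alone.
5. Keeper goes to the upper station with the troll.
6. Keeper goes back to the lower station with the cleric.
7. Keeper goes to the upper station with the archer.
8. Keeper goes back to the lower station alone.
9. Keeper goes to the upper station with the cleric.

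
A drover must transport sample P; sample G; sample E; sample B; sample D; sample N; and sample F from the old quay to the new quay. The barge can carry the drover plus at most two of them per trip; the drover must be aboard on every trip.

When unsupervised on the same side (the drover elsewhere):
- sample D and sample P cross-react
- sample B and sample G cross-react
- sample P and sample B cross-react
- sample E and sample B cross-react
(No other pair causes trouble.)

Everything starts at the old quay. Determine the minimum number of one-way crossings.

7

Counting alone: the drover can take at most 2 across per trip to the new quay, so moving all 7 needs at least 4 loaded trips out, with a return between consecutive ones — at least 7 crossings.
The plan below uses exactly 7 crossings, so it is optimal:
1. Drover goes to the new quay with sample B and sample P.
2. Drover goes back to the old quay with sample B.
3. Drover goes to the new quay with sample E and sample G.
4. Drover goes back to the old quay alone.
5. Drover goes to the new quay with sample F and sample N.
6. Drover goes back to the old quay alone.
7. Drover goes to the new quay with sample B and sample D.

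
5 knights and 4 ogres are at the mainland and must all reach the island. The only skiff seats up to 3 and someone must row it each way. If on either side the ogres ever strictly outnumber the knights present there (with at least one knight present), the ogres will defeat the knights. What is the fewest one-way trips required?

7

Counting alone: each trip to the island takes at most 3 across and each return brings at least 1 back, so after t trips out (and t−1 returns) at most 3t − (t−1) of the 9 are across; that first reaches 9 at t = 4, so at least 7 crossings are needed.
The plan below uses exactly 7 crossings, so it is optimal:
1. 3 ogres → the island.  (the mainland: 5K 1O; the island: 0K 3O)
2. 1 ogre ← the mainland.  (the mainland: 5K 2O; the island: 0K 2O)
3. 3 knights → the island.  (the mainland: 2K 2O; the island: 3K 2O)
4. 1 knight ← the mainland.  (the mainland: 3K 2O; the island: 2K 2O)
5. 2 knights and 1 ogre → the island.  (the mainland: 1K 1O; the island: 4K 3O)
6. 1 knight ← the mainland.  (the mainland: 2K 1O; the island: 3K 3O)
7. 2 knights and 1 ogre → the island.  (the mainland: 0K 0O; the island: 5K 4O)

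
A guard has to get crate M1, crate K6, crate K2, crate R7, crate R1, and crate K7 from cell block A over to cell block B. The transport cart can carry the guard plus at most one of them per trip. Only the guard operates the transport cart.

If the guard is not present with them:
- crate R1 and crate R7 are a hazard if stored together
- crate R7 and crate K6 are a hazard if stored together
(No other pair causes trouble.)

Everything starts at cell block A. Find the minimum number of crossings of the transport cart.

13

Counting alone: the guard can take at most 1 across per trip to cell block B, so moving all 6 needs at least 6 loaded trips out, with a return between consecutive ones — at least 11 crossings.
The safety rule pushes this higher. Following every safe sequence of crossings, the most of the 6 that can be at cell block B as the transport cart arrives there on crossing 11 is 5 — never all 6.
So no plan with fewer than 13 crossings exists, and this one achieves 13:
1. Guard goes to cell block B with crate R7.  [cell block A: crate K2, crate K6, crate K7, crate M1, crate R1 | cell block B: crate R7]
2. Guard goes back to cell block A alone.  [cell block A: crate K2, crate K6, crate K7, crate M1, crate R1 | cell block B: crate R7]
3. Guard goes to cell block B with crate M1.  [cell block A: crate K2, crate K6, crate K7, crate R1 | cell block B: crate M1, crate R7]
4. Guard goes back to cell block A alone.  [cell block A: crate K2, crate K6, crate K7, crate R1 | cell block B: crate M1, crate R7]
5. Guard goes to cell block B with crate K6.  [cell block A: crate K2, crate K7, crate R1 | cell block B: crate K6, crate M1, crate R7]
6. Guard goes back to cell block A with crate R7.  [cell block A: crate K2, crate K7, crate R1, crate R7 | cell block B: crate K6, crate M1]
7. Guard goes to cell block B with crate R1.  [cell block A: crate K2, crate K7, crate R7 | cell block B: crate K6, crate M1, crate R1]
8. Guard goes back to cell block A alone.  [cell block A: crate K2, crate K7, crate R7 | cell block B: crate K6, crate M1, crate R1]
9. Guard goes to cell block B with crate K2.  [cell block A: crate K7, crate R7 | cell block B: crate K2, crate K6, crate M1, crate R1]
10. Guard goes back to cell block A alone.  [cell block A: crate K7, crate R7 | cell block B: crate K2, crate K6, crate M1, crate R1]
11. Guard goes to cell block B with crate K7.  [cell block A: crate R7 | cell block B: crate K2, crate K6, crate K7, crate M1, crate R1]
12. Guard goes back to cell block A alone.  [cell block A: crate R7 | cell block B: crate K2, crate K6, crate K7, crate M1, crate R1]
13. Guard goes to cell block B with crate R7.  [cell block A: — | cell block B: crate K2, crate K6, crate K7, crate M1, crate R1, crate R7]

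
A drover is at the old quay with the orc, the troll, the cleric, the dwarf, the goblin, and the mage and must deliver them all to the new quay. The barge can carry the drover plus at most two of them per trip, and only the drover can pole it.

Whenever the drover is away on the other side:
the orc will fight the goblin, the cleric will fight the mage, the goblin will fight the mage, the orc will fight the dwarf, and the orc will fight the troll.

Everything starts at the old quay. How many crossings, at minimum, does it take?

Counting alone: the drover can take at most 2 across per trip to the new quay, so moving all 6 needs at least 3 loaded trips out, with a return between consecutive ones — at least 5 crossings.
The safety rule pushes this higher. Following every safe sequence of crossings, the most of the 6 that can be at the new quay as the barge arrives there on crossing 5 is 5 — never all 6.
So no plan with fewer than 7 crossings exists, and this one achieves 7:
1. Drover goes to the new quay with the mage and the orc.
2. Drover goes back to the old quay alone.
3. Drover goes to the new quay with the cleric and the troll.
4. Drover goes back to the old quay with the mage and the orc.
5. Drover goes to the new quay with the dwarf and the goblin.
6. Drover goes back to the old quay alone.
7. Drover goes to the new quay with the mage and the orc.

7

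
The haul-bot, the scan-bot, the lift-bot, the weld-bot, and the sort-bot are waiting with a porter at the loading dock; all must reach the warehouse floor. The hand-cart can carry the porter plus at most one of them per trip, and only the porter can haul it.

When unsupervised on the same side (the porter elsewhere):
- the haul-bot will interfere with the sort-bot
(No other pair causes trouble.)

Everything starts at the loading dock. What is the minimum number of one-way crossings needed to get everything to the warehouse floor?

Counting alone: the porter can take at most 1 across per trip to the warehouse floor, so moving all 5 needs at least 5 loaded trips out, with a return between consecutive ones — at least 9 crossings.
The plan below uses exactly 9 crossings, so it is optimal:
1. Porter goes to the warehouse floor with the haul-bot.  [the loading dock: the lift-bot, the scan-bot, the sort-bot, the weld-bot | the warehouse floor: the haul-bot]
2. Porter goes back to the loading dock alone.  [the loading dock: the lift-bot, the scan-bot, the sort-bot, the weld-bot | the warehouse floor: the haul-bot]
3. Porter goes to the warehouse floor with the scan-bot.  [the loading dock: the lift-bot, the sort-bot, the weld-bot | the warehouse floor: the haul-bot, the scan-bot]
4. Porter goes back to the loading dock alone.  [the loading dock: the lift-bot, the sort-bot, the weld-bot | the warehouse floor: the haul-bot, the scan-bot]
5. Porter goes to the warehouse floor with the lift-bot.  [the loading dock: the sort-bot, the weld-bot | the warehouse floor: the haul-bot, the lift-bot, the scan-bot]
6. Porter goes back to the loading dock alone.  [the loading dock: the sort-bot, the weld-bot | the warehouse floor: the haul-bot, the lift-bot, the scan-bot]
7. Porter goes to the warehouse floor with the weld-bot.  [the loading dock: the sort-bot | the warehouse floor: the haul-bot, the lift-bot, the scan-bot, the weld-bot]
8. Porter goes back to the loading dock alone.  [the loading dock: the sort-bot | the warehouse floor: the haul-bot, the lift-bot, the scan-bot, the weld-bot]
9. Porter goes to the warehouse floor with the sort-bot.  [the loading dock: — | the warehouse floor: the haul-bot, the lift-bot, the scan-bot, the sort-bot, the weld-bot]

9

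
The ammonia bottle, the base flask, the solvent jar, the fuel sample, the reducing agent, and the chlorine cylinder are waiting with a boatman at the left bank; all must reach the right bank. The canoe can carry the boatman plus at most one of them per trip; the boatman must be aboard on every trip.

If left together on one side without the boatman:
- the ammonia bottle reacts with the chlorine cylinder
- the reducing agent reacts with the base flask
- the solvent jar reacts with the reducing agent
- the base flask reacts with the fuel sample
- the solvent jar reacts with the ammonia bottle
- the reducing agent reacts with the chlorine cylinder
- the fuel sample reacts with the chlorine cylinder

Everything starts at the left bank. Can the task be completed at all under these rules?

Whatever the first load, the items left behind include a forbidden pair without the boatman. No opening move is safe, so no plan exists.

No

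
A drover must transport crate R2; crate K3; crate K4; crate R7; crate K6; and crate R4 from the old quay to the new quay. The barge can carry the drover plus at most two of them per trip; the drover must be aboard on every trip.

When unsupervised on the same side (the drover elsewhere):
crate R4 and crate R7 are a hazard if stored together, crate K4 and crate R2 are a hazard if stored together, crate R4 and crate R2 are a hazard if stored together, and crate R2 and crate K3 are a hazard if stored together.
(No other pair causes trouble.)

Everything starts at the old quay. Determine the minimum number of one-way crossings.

Counting alone: the drover can take at most 2 across per trip to the new quay, so moving all 6 needs at least 3 loaded trips out, with a return between consecutive ones — at least 5 crossings.
The safety rule pushes this higher. Following every safe sequence of crossings, the most of the 6 that can be at the new quay as the barge arrives there on crossing 5 is 5 — never all 6.
So no plan with fewer than 7 crossings exists, and this one achieves 7:
1. Drover goes to the new quay with crate R2 and crate R7.  [the old quay: crate K3, crate K4, crate K6, crate R4 | the new quay: crate R2, crate R7]
2. Drover goes back to the old quay alone.  [the old quay: crate K3, crate K4, crate K6, crate R4 | the new quay: crate R2, crate R7]
3. Drover goes to the new quay with crate K6.  [the old quay: crate K3, crate K4, crate R4 | the new quay: crate K6, crate R2, crate R7]
4. Drover goes back to the old quay alone.  [the old quay: crate K3, crate K4, crate R4 | the new quay: crate K6, crate R2, crate R7]
5. Drover goes to the new quay with crate K3 and crate K4.  [the old quay: crate R4 | the new quay: crate K3, crate K4, crate K6, crate R2, crate R7]
6. Drover goes back to the old quay with crate R2.  [the old quay: crate R2, crate R4 | the new quay: crate K3, crate K4, crate K6, crate R7]
7. Drover goes to the new quay with crate R2 and crate R4.  [the old quay: — | the new quay: crate K3, crate K4, crate K6, crate R2, crate R4, crate R7]

7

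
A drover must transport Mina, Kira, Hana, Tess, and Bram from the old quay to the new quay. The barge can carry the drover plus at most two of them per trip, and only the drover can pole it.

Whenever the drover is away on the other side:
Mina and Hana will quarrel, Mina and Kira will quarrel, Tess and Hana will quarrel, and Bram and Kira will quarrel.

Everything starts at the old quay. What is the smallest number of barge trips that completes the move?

7

Counting alone: the drover can take at most 2 across per trip to the new quay, so moving all 5 needs at least 3 loaded trips out, with a return between consecutive ones — at least 5 crossings.
The safety rule pushes this higher. Following every safe sequence of crossings, the most of the 5 that can be at the new quay as the barge arrives there on crossing 5 is 4 — never all 5.
So no plan with fewer than 7 crossings exists, and this one achieves 7:
1. Drover goes to the new quay with Hana and Kira.  [the old quay: Bram, Mina, Tess | the new quay: Hana, Kira]
2. Drover goes back to the old quay alone.  [the old quay: Bram, Mina, Tess | the new quay: Hana, Kira]
3. Drover goes to the new quay with Mina.  [the old quay: Bram, Tess | the new quay: Hana, Kira, Mina]
4. Drover goes back to the old quay with Hana and Kira.  [the old quay: Bram, Hana, Kira, Tess | the new quay: Mina]
5. Drover goes to the new quay with Bram and Tess.  [the old quay: Hana, Kira | the new quay: Bram, Mina, Tess]
6. Drover goes back to the old quay alone.  [the old quay: Hana, Kira | the new quay: Bram, Mina, Tess]
7. Drover goes to the new quay with Hana and Kira.  [the old quay: — | the new quay: Bram, Hana, Kira, Mina, Tess]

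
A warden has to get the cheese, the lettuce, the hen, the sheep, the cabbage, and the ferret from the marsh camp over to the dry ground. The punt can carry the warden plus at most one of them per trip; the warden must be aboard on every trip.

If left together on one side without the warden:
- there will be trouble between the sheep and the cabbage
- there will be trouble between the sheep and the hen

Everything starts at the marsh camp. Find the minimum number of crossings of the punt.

13

Counting alone: the warden can take at most 1 across per trip to the dry ground, so moving all 6 needs at least 6 loaded trips out, with a return between consecutive ones — at least 11 crossings.
The safety rule pushes this higher. Following every safe sequence of crossings, the most of the 6 that can be at the dry ground as the punt arrives there on crossing 11 is 5 — never all 6.
So no plan with fewer than 13 crossings exists, and this one achieves 13:
1. Warden goes to the dry ground with the sheep.
2. Warden goes back to the marsh camp alone.
3. Warden goes to the dry ground with the cheese.
4. Warden goes back to the marsh camp alone.
5. Warden goes to the dry ground with the lettuce.
6. Warden goes back to the marsh camp alone.
7. Warden goes to the dry ground with the hen.
8. Warden goes back to the marsh camp with the sheep.
9. Warden goes to the dry ground with the cabbage.
10. Warden goes back to the marsh camp alone.
11. Warden goes to the dry ground with the ferret.
12. Warden goes back to the marsh camp alone.
13. Warden goes to the dry ground with the sheep.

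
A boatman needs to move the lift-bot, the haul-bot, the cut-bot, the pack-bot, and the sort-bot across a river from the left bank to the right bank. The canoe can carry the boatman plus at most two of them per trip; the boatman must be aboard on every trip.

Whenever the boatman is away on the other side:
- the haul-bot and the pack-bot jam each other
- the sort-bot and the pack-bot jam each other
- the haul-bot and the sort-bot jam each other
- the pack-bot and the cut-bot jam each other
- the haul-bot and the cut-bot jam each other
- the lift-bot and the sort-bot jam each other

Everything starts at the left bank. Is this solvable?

No

Whatever the first load, the items left behind include a forbidden pair without the boatman. No opening move is safe, so no plan exists.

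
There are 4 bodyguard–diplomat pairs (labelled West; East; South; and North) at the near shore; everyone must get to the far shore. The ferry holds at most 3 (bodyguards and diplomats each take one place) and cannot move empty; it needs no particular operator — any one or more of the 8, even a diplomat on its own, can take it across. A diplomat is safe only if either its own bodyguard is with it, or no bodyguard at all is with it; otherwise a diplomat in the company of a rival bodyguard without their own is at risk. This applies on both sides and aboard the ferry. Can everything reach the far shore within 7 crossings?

No

Counting alone: each trip to the far shore takes at most 3 across and each return brings at least 1 back, so after t trips out (and t−1 returns) at most 3t − (t−1) of the 8 are across; that first reaches 8 at t = 4, so at least 7 crossings are needed.
The safety rule pushes this higher. Following every safe sequence of crossings, the most of the 8 that can be at the far shore as the ferry arrives there on crossing 7 is 7 — never all 8.
So the move cannot be finished within 7 crossings. (The shortest complete plan takes 9:)
1. bodyguard West and diplomat West cross → the far shore.
2. bodyguard West crosses ← the near shore.
3. bodyguard East, bodyguard West, and diplomat East cross → the far shore.
4. bodyguard West and diplomat West cross ← the near shore.
5. bodyguard North, bodyguard South, and bodyguard West cross → the far shore.
6. diplomat East crosses ← the near shore.
7. diplomat East and diplomat West cross → the far shore.
8. diplomat West crosses ← the near shore.
9. diplomat North, diplomat South, and diplomat West cross → the far shore.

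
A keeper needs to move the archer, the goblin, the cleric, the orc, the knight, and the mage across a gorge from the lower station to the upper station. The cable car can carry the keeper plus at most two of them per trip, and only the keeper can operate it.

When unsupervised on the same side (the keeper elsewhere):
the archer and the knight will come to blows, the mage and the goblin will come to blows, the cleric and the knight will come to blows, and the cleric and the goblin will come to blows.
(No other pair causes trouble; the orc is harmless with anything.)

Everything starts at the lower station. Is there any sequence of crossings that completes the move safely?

Yes

1. Keeper goes to the upper station with the goblin and the knight.  [the lower station: the archer, the cleric, the mage, the orc | the upper station: the goblin, the knight]
2. Keeper goes back to the lower station alone.  [the lower station: the archer, the cleric, the mage, the orc | the upper station: the goblin, the knight]
3. Keeper goes to the upper station with the archer and the cleric.  [the lower station: the mage, the orc | the upper station: the archer, the cleric, the goblin, the knight]
4. Keeper goes back to the lower station with the goblin and the knight.  [the lower station: the goblin, the knight, the mage, the orc | the upper station: the archer, the cleric]
5. Keeper goes to the upper station with the mage and the orc.  [the lower station: the goblin, the knight | the upper station: the archer, the cleric, the mage, the orc]
6. Keeper goes back to the lower station alone.  [the lower station: the goblin, the knight | the upper station: the archer, the cleric, the mage, the orc]
7. Keeper goes to the upper station with the goblin and the knight.  [the lower station: — | the upper station: the archer, the cleric, the goblin, the knight, the mage, the orc]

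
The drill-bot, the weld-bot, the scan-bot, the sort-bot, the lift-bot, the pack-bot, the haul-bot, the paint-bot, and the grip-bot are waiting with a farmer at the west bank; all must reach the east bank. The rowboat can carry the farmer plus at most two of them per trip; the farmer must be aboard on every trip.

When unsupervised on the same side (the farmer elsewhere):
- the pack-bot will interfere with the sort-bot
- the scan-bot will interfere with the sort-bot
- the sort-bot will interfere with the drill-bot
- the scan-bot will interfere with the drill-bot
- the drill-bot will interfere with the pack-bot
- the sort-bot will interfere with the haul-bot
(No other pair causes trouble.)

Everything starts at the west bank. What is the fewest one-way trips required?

Counting alone: the farmer can take at most 2 across per trip to the east bank, so moving all 9 needs at least 5 loaded trips out, with a return between consecutive ones — at least 9 crossings.
The safety rule pushes this higher. Following every safe sequence of crossings, the most of the 9 that can be at the east bank as the rowboat arrives there on crossings 9, 11, 13 is 6, 7, 8 respectively — never all 9.
So no plan with fewer than 15 crossings exists, and this one achieves 15:
1. Farmer goes to the east bank with the drill-bot and the sort-bot.  [the west bank: the grip-bot, the haul-bot, the lift-bot, the pack-bot, the paint-bot, the scan-bot, the weld-bot | the east bank: the drill-bot, the sort-bot]
2. Farmer goes back to the west bank with the drill-bot.  [the west bank: the drill-bot, the grip-bot, the haul-bot, the lift-bot, the pack-bot, the paint-bot, the scan-bot, the weld-bot | the east bank: the sort-bot]
3. Farmer goes to the east bank with the drill-bot and the weld-bot.  [the west bank: the grip-bot, the haul-bot, the lift-bot, the pack-bot, the paint-bot, the scan-bot | the east bank: the drill-bot, the sort-bot, the weld-bot]
4. Farmer goes back to the west bank with the drill-bot.  [the west bank: the drill-bot, the grip-bot, the haul-bot, the lift-bot, the pack-bot, the paint-bot, the scan-bot | the east bank: the sort-bot, the weld-bot]
5. Farmer goes to the east bank with the drill-bot and the lift-bot.  [the west bank: the grip-bot, the haul-bot, the pack-bot, the paint-bot, the scan-bot | the east bank: the drill-bot, the lift-bot, the sort-bot, the weld-bot]
6. Farmer goes back to the west bank with the drill-bot.  [the west bank: the drill-bot, the grip-bot, the haul-bot, the pack-bot, the paint-bot, the scan-bot | the east bank: the lift-bot, the sort-bot, the weld-bot]
7. Farmer goes to the east bank with the drill-bot and the haul-bot.  [the west bank: the grip-bot, the pack-bot, the paint-bot, the scan-bot | the east bank: the drill-bot, the haul-bot, the lift-bot, the sort-bot, the weld-bot]
8. Farmer goes back to the west bank with the sort-bot.  [the west bank: the grip-bot, the pack-bot, the paint-bot, the scan-bot, the sort-bot | the east bank: the drill-bot, the haul-bot, the lift-bot, the weld-bot]
9. Farmer goes to the east bank with the pack-bot and the scan-bot.  [the west bank: the grip-bot, the paint-bot, the sort-bot | the east bank: the drill-bot, the haul-bot, the lift-bot, the pack-bot, the scan-bot, the weld-bot]
10. Farmer goes back to the west bank with the drill-bot.  [the west bank: the drill-bot, the grip-bot, the paint-bot, the sort-bot | the east bank: the haul-bot, the lift-bot, the pack-bot, the scan-bot, the weld-bot]
11. Farmer goes to the east bank with the drill-bot and the paint-bot.  [the west bank: the grip-bot, the sort-bot | the east bank: the drill-bot, the haul-bot, the lift-bot, the pack-bot, the paint-bot, the scan-bot, the weld-bot]
12. Farmer goes back to the west bank with the drill-bot.  [the west bank: the drill-bot, the grip-bot, the sort-bot | the east bank: the haul-bot, the lift-bot, the pack-bot, the paint-bot, the scan-bot, the weld-bot]
13. Farmer goes to the east bank with the drill-bot and the grip-bot.  [the west bank: the sort-bot | the east bank: the drill-bot, the grip-bot, the haul-bot, the lift-bot, the pack-bot, the paint-bot, the scan-bot, the weld-bot]
14. Farmer goes back to the west bank with the drill-bot.  [the west bank: the drill-bot, the sort-bot | the east bank: the grip-bot, the haul-bot, the lift-bot, the pack-bot, the paint-bot, the scan-bot, the weld-bot]
15. Farmer goes to the east bank with the drill-bot and the sort-bot.  [the west bank: — | the east bank: the drill-bot, the grip-bot, the haul-bot, the lift-bot, the pack-bot, the paint-bot, the scan-bot, the sort-bot, the weld-bot]

15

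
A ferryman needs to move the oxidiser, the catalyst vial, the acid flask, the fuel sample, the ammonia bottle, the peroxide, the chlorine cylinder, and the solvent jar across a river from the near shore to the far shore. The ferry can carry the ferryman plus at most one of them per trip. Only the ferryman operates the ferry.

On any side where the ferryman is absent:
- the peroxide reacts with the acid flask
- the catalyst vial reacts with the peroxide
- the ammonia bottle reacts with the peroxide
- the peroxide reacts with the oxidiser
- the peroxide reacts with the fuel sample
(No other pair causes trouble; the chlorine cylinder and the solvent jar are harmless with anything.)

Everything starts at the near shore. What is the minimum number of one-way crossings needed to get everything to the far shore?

impossible

Following every safe sequence of crossings from the start, the most of the 8 that can be at the far shore as the ferry arrives there on crossings 1, 3, 5, 7 is 1, 2, 3, 4 respectively; the best ever achieved is 4 of 8.
From crossing 9 on, no configuration arises that was not already reachable earlier: only 52 distinct safe configurations (who is on which side, and where the ferry is) can ever be reached, none of them has everyone across, and every continuation just revisits them. So no valid plan exists.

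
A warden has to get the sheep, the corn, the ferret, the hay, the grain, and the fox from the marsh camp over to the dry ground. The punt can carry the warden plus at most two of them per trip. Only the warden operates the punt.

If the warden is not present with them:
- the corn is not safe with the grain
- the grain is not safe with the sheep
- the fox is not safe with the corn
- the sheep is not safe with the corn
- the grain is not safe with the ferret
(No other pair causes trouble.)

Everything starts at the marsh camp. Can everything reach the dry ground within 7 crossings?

No

Counting alone: the warden can take at most 2 across per trip to the dry ground, so moving all 6 needs at least 3 loaded trips out, with a return between consecutive ones — at least 5 crossings.
The safety rule pushes this higher. Following every safe sequence of crossings, the most of the 6 that can be at the dry ground as the punt arrives there on crossings 5, 7 is 4, 5 respectively — never all 6.
So the move cannot be finished within 7 crossings. (The shortest complete plan takes 9:)
1. Warden goes to the dry ground with the corn and the grain.  [the marsh camp: the ferret, the fox, the hay, the sheep | the dry ground: the corn, the grain]
2. Warden goes back to the marsh camp with the corn.  [the marsh camp: the corn, the ferret, the fox, the hay, the sheep | the dry ground: the grain]
3. Warden goes to the dry ground with the fox and the sheep.  [the marsh camp: the corn, the ferret, the hay | the dry ground: the fox, the grain, the sheep]
4. Warden goes back to the marsh camp with the sheep.  [the marsh camp: the corn, the ferret, the hay, the sheep | the dry ground: the fox, the grain]
5. Warden goes to the dry ground with the ferret and the sheep.  [the marsh camp: the corn, the hay | the dry ground: the ferret, the fox, the grain, the sheep]
6. Warden goes back to the marsh camp with the grain.  [the marsh camp: the corn, the grain, the hay | the dry ground: the ferret, the fox, the sheep]
7. Warden goes to the dry ground with the corn and the hay.  [the marsh camp: the grain | the dry ground: the corn, the ferret, the fox, the hay, the sheep]
8. Warden goes back to the marsh camp with the corn.  [the marsh camp: the corn, the grain | the dry ground: the ferret, the fox, the hay, the sheep]
9. Warden goes to the dry ground with the corn and the grain.  [the marsh camp: — | the dry ground: the corn, the ferret, the fox, the grain, the hay, the sheep]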